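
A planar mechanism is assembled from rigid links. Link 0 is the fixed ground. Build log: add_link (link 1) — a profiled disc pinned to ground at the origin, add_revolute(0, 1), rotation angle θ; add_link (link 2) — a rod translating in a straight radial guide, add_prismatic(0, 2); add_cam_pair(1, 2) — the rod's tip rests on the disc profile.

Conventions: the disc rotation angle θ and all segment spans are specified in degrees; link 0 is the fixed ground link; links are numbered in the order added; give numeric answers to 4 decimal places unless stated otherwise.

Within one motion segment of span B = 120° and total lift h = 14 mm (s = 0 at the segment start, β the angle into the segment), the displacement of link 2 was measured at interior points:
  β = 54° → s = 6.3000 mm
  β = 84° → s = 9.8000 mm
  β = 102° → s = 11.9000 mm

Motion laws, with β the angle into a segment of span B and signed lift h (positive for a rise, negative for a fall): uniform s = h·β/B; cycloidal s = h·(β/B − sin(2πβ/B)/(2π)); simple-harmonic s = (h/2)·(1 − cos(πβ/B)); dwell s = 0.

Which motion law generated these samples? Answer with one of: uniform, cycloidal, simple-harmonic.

candidates at β/B = r: uniform s = h·r (linear in β); cycloidal s = h·(r − sin(2πr)/(2π)); simple-harmonic s = (h/2)(1 − cos(πr))
β=54°: printed 6.3000 | uniform 6.3000, cycloidal 5.6115, simple-harmonic 5.9050
β=84°: printed 9.8000 | uniform 9.8000, cycloidal 11.9191, simple-harmonic 11.1145
β=102°: printed 11.9000 | uniform 11.9000, cycloidal 13.7026, simple-harmonic 13.2370
only one law matches every sample → uniform

uniform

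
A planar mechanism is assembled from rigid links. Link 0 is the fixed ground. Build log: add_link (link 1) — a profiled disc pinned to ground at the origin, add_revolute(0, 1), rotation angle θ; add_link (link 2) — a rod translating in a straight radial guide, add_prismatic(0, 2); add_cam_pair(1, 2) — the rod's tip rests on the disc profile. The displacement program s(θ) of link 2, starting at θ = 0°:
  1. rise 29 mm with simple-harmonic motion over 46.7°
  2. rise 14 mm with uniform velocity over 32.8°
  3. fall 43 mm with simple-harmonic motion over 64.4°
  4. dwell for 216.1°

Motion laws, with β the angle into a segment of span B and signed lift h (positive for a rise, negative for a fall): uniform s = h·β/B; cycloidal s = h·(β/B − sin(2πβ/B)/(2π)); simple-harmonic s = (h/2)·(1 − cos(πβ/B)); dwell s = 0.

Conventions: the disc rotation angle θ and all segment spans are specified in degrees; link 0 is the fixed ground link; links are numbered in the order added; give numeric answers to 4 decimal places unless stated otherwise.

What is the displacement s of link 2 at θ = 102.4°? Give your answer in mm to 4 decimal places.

seg 1 [0°–46.7°] simple-harmonic, h=29: full span → s += 29 → s = 29.0000
seg 2 [46.7°–79.5°] uniform, h=14: full span → s += 14 → s = 43.0000
seg 3 [79.5°–143.9°] simple-harmonic, h=-43: θ=102.4° here. β=22.9, B=64.4. -43/2·(1 − cos(π·0.3556)) = -12.0771 → s = 30.9229

30.9229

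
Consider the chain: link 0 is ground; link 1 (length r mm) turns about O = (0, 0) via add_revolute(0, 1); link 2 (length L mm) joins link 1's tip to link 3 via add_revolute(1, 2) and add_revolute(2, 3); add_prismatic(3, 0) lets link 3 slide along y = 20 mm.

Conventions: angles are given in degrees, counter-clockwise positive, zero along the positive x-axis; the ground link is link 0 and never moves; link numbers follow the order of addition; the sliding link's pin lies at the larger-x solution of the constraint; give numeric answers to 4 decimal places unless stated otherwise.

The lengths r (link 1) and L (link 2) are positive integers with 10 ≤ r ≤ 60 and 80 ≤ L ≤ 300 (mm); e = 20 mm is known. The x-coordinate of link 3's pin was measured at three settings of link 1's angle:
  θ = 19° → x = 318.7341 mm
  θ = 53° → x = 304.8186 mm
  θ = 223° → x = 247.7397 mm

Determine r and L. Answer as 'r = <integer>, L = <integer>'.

constraint per measurement: (x − r cos θ)² + (r sin θ − e)² = L²
subtracting the θ₁ and θ₂ equations cancels the r² and L² terms:
r = (x₁² − x₂²) / (2[(x₁cos θ₁ + e sin θ₁) − (x₂cos θ₂ + e sin θ₂)]) = 39.9999 → r = 40
L² = (x₁ − r cos θ₁)² + (r sin θ₁ − e)² = 78960.9965 → L = 281.0000 → L = 281
check at θ₃=223°: x = 247.7397 (printed 247.7397) ✓

r = 40, L = 281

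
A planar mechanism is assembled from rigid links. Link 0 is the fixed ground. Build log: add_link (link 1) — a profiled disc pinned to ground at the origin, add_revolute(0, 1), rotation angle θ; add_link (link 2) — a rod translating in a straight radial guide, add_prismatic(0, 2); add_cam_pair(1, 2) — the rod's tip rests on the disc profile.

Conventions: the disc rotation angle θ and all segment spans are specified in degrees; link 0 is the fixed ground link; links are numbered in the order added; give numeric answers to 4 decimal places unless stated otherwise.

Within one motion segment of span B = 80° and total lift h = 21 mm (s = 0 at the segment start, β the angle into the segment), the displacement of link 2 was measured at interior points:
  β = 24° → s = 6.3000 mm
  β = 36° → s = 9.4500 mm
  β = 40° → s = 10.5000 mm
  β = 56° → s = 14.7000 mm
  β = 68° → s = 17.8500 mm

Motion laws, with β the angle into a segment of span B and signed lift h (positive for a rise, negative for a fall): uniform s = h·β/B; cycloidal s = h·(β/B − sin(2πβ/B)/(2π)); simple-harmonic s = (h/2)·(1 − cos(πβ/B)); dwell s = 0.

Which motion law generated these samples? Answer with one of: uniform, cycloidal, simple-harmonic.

candidates at β/B = r: uniform s = h·r (linear in β); cycloidal s = h·(r − sin(2πr)/(2π)); simple-harmonic s = (h/2)(1 − cos(πr))
β=24°: printed 6.3000 | uniform 6.3000, cycloidal 3.1213, simple-harmonic 4.3283
β=36°: printed 9.4500 | uniform 9.4500, cycloidal 8.4172, simple-harmonic 8.8574
β=40°: printed 10.5000 | uniform 10.5000, cycloidal 10.5000, simple-harmonic 10.5000
β=56°: printed 14.7000 | uniform 14.7000, cycloidal 17.8787, simple-harmonic 16.6717
β=68°: printed 17.8500 | uniform 17.8500, cycloidal 20.5539, simple-harmonic 19.8556
only one law matches every sample → uniform

uniform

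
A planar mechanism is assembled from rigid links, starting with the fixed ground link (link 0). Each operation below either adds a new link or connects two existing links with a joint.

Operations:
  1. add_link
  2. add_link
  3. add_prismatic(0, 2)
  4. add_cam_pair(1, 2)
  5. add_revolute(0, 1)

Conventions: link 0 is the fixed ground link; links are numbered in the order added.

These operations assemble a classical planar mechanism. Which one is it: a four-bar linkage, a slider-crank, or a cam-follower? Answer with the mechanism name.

links: 3 (incl. ground); joints: 1 revolute, 1 prismatic, 1 higher (cam) pair, forming one closed loop
3 links, revolute + prismatic + higher pair in one loop → cam-follower

cam-follower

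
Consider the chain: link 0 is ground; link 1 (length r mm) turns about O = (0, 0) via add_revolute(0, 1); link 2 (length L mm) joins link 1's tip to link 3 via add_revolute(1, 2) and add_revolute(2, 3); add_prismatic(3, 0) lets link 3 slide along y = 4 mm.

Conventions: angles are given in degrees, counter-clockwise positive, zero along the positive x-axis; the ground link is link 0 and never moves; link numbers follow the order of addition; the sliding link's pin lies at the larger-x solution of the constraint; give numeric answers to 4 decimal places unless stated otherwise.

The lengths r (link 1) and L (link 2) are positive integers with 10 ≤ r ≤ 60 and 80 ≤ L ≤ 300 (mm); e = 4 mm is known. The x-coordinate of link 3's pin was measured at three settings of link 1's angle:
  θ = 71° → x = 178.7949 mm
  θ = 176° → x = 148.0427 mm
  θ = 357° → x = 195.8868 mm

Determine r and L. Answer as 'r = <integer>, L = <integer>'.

constraint per measurement: (x − r cos θ)² + (r sin θ − e)² = L²
subtracting the θ₁ and θ₂ equations cancels the r² and L² terms:
r = (x₁² − x₂²) / (2[(x₁cos θ₁ + e sin θ₁) − (x₂cos θ₂ + e sin θ₂)]) = 24.0000 → r = 24
L² = (x₁ − r cos θ₁)² + (r sin θ₁ − e)² = 29584.0003 → L = 172.0000 → L = 172
check at θ₃=357°: x = 195.8868 (printed 195.8868) ✓

r = 24, L = 172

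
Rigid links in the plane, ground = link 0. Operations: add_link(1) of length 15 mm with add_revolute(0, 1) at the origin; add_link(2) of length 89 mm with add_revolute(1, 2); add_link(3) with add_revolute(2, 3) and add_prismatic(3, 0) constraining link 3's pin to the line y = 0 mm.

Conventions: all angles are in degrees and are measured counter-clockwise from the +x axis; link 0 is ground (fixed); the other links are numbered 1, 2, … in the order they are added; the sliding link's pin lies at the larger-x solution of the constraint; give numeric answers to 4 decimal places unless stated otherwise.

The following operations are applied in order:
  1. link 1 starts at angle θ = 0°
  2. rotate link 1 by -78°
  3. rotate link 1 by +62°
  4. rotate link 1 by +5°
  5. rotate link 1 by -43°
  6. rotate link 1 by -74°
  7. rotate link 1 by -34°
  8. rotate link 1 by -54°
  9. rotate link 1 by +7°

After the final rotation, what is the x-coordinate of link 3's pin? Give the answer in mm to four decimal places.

geometry: r = 15 mm, L = 89 mm, e = 0 mm; θ starts at 0°
rotate link 1 by -78°: θ ← 0° -78° = -78°
rotate link 1 by +62°: θ ← -78° +62° = -16°
rotate link 1 by +5°: θ ← -16° +5° = -11°
rotate link 1 by -43°: θ ← -11° -43° = -54°
rotate link 1 by -74°: θ ← -54° -74° = -128°
rotate link 1 by -34°: θ ← -128° -34° = -162°
rotate link 1 by -54°: θ ← -162° -54° = -216°
rotate link 1 by +7°: θ ← -216° +7° = -209°
crank pin P = (r cos θ, r sin θ) = (-13.119296, 7.272144)
h = r sin θ − e = 7.272144 − 0 = 7.272144
x = r cos θ + √(L² − h²) = -13.119296 + 88.702401 = 75.583105

75.5831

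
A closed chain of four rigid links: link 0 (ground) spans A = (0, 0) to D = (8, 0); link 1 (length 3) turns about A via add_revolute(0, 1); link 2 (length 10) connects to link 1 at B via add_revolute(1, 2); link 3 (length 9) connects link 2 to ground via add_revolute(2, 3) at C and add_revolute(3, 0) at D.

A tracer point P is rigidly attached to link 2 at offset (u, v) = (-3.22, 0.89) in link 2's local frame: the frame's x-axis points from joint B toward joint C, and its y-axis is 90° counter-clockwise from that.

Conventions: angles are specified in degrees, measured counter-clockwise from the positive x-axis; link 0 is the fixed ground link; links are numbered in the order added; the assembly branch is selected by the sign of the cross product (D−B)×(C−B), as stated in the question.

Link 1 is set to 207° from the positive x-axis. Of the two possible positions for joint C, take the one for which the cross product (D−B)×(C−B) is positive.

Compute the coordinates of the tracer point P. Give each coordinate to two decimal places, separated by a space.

A=(0,0), D=(8.00,0)
B = A + 3.00·(cos207°, sin207°) = (-2.6730, -1.3620)
|BD| = 10.7596
circle(B,10.00) ∩ circle(D,9.00): a=6.2627, h=7.7960
  candidates: C₊=(2.5525,7.1641) cross=83.882; C₋=(4.5262,-8.3026) cross=-83.882
  branch + wants cross > 0 → take C=(2.5525,7.1641) (cross=83.882)
ex = (C−B)/|BC| = (0.5226,0.8526); ey = (-0.8526,0.5226)
P = B + -3.22·ex + 0.89·ey = (-5.1145,-3.6423)

-5.11 -3.64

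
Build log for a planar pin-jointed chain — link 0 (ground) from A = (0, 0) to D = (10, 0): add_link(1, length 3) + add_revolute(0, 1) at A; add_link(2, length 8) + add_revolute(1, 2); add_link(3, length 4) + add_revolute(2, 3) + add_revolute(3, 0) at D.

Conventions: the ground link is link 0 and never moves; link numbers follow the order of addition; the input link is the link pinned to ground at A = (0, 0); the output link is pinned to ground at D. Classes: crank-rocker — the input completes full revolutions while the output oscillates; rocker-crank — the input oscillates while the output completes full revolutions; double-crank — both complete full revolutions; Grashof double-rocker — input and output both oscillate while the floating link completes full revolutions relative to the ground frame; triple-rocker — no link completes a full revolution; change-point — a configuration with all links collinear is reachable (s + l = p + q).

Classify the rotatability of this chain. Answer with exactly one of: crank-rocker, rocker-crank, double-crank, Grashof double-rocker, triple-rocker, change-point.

lengths: ground=10, input=3, coupler=8, output=4
sorted: s=3 (shortest), l=10 (longest), p+q=12
s + l = 13 vs p + q = 12
s + l > p + q → non-Grashof → no link fully rotates → triple-rocker

triple-rocker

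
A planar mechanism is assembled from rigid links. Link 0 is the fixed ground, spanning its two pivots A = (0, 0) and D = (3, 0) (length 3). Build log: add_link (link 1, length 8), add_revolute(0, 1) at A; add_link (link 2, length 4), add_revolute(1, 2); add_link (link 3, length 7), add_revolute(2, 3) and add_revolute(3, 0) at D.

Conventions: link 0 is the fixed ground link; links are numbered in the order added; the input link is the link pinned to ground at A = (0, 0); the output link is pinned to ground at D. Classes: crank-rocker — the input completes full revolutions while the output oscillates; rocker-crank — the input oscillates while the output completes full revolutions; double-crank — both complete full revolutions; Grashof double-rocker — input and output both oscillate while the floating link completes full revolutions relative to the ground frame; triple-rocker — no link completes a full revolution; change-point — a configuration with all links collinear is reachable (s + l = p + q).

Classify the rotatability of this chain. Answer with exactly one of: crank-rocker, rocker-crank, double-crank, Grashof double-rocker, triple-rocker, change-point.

lengths: ground=3, input=8, coupler=4, output=7
sorted: s=3 (shortest), l=8 (longest), p+q=11
s + l = 11 vs p + q = 11
s + l = p + q → change-point (collinear configuration reachable)

change-point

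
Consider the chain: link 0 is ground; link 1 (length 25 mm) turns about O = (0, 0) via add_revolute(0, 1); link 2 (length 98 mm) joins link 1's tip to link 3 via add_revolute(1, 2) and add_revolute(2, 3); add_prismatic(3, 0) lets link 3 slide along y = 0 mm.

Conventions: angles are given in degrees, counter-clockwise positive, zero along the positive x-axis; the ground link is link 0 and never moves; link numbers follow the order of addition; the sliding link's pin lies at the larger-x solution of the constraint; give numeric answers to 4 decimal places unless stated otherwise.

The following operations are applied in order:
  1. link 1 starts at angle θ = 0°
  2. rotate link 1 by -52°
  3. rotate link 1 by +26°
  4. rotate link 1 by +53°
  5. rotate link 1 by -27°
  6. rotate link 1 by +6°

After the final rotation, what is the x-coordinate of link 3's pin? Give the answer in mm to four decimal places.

geometry: r = 25 mm, L = 98 mm, e = 0 mm; θ starts at 0°
rotate link 1 by -52°: θ ← 0° -52° = -52°
rotate link 1 by +26°: θ ← -52° +26° = -26°
rotate link 1 by +53°: θ ← -26° +53° = 27°
rotate link 1 by -27°: θ ← 27° -27° = 0°
rotate link 1 by +6°: θ ← 0° +6° = 6°
crank pin P = (r cos θ, r sin θ) = (24.863047, 2.613212)
h = r sin θ − e = 2.613212 − 0 = 2.613212
x = r cos θ + √(L² − h²) = 24.863047 + 97.965153 = 122.828200

122.8282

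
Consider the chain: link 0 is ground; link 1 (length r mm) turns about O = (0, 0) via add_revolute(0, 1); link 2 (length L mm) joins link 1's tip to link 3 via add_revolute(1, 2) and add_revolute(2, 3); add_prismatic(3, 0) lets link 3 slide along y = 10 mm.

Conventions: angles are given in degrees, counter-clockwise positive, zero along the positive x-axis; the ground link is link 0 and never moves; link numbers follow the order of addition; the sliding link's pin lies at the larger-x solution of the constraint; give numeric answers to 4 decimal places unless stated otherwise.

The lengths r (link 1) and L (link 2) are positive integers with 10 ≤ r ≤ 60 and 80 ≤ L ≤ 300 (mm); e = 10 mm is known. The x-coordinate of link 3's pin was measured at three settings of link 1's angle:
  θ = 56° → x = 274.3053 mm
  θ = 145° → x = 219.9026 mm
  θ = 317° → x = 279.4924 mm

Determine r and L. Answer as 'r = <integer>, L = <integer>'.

constraint per measurement: (x − r cos θ)² + (r sin θ − e)² = L²
subtracting the θ₁ and θ₂ equations cancels the r² and L² terms:
r = (x₁² − x₂²) / (2[(x₁cos θ₁ + e sin θ₁) − (x₂cos θ₂ + e sin θ₂)]) = 40.0000 → r = 40
L² = (x₁ − r cos θ₁)² + (r sin θ₁ − e)² = 64009.0014 → L = 253.0000 → L = 253
check at θ₃=317°: x = 279.4924 (printed 279.4924) ✓

r = 40, L = 253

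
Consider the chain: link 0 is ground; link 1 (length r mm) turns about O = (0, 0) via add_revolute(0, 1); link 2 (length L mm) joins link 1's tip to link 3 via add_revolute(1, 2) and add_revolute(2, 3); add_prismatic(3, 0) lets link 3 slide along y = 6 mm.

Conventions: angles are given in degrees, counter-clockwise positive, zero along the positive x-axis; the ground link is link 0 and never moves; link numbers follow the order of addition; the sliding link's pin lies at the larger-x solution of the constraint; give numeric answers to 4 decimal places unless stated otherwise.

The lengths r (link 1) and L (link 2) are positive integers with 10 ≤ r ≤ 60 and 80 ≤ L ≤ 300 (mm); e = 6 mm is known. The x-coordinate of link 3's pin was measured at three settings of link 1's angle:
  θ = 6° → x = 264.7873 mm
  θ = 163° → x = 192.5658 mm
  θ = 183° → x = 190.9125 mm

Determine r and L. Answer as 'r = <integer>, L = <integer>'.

constraint per measurement: (x − r cos θ)² + (r sin θ − e)² = L²
subtracting the θ₁ and θ₂ equations cancels the r² and L² terms:
r = (x₁² − x₂²) / (2[(x₁cos θ₁ + e sin θ₁) − (x₂cos θ₂ + e sin θ₂)]) = 37.0000 → r = 37
L² = (x₁ − r cos θ₁)² + (r sin θ₁ − e)² = 51983.9828 → L = 228.0000 → L = 228
check at θ₃=183°: x = 190.9125 (printed 190.9125) ✓

r = 37, L = 228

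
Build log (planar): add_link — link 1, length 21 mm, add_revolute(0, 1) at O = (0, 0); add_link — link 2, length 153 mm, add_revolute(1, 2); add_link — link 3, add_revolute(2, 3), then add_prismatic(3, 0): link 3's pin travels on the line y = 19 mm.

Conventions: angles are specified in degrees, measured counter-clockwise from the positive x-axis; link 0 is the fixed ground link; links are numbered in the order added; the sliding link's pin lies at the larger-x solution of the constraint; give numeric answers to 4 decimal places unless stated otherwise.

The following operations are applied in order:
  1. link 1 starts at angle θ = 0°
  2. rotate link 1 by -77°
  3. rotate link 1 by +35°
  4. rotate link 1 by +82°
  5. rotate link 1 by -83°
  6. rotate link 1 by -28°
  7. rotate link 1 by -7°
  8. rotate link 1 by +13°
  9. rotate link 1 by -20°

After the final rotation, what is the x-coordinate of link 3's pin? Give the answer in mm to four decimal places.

geometry: r = 21 mm, L = 153 mm, e = 19 mm; θ starts at 0°
rotate link 1 by -77°: θ ← 0° -77° = -77°
rotate link 1 by +35°: θ ← -77° +35° = -42°
rotate link 1 by +82°: θ ← -42° +82° = 40°
rotate link 1 by -83°: θ ← 40° -83° = -43°
rotate link 1 by -28°: θ ← -43° -28° = -71°
rotate link 1 by -7°: θ ← -71° -7° = -78°
rotate link 1 by +13°: θ ← -78° +13° = -65°
rotate link 1 by -20°: θ ← -65° -20° = -85°
crank pin P = (r cos θ, r sin θ) = (1.830271, -20.920089)
h = r sin θ − e = -20.920089 − 19 = -39.920089
x = r cos θ + √(L² − h²) = 1.830271 + 147.700327 = 149.530597

149.5306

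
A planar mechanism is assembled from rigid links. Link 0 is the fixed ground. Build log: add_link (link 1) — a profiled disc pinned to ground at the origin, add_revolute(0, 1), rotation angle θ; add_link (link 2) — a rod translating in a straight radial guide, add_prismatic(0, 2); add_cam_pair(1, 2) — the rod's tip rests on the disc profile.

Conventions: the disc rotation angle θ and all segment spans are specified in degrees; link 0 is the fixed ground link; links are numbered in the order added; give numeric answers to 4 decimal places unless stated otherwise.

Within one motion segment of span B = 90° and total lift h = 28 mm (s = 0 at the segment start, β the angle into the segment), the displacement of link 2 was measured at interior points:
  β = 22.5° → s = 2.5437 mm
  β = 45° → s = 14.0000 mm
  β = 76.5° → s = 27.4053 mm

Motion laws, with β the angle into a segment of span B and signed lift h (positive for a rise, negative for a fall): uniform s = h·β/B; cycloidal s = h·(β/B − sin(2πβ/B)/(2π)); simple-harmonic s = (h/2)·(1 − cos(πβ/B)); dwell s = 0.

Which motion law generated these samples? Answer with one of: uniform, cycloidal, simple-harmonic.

candidates at β/B = r: uniform s = h·r (linear in β); cycloidal s = h·(r − sin(2πr)/(2π)); simple-harmonic s = (h/2)(1 − cos(πr))
β=22.5°: printed 2.5437 | uniform 7.0000, cycloidal 2.5437, simple-harmonic 4.1005
β=45°: printed 14.0000 | uniform 14.0000, cycloidal 14.0000, simple-harmonic 14.0000
β=76.5°: printed 27.4053 | uniform 23.8000, cycloidal 27.4053, simple-harmonic 26.4741
only one law matches every sample → cycloidal

cycloidal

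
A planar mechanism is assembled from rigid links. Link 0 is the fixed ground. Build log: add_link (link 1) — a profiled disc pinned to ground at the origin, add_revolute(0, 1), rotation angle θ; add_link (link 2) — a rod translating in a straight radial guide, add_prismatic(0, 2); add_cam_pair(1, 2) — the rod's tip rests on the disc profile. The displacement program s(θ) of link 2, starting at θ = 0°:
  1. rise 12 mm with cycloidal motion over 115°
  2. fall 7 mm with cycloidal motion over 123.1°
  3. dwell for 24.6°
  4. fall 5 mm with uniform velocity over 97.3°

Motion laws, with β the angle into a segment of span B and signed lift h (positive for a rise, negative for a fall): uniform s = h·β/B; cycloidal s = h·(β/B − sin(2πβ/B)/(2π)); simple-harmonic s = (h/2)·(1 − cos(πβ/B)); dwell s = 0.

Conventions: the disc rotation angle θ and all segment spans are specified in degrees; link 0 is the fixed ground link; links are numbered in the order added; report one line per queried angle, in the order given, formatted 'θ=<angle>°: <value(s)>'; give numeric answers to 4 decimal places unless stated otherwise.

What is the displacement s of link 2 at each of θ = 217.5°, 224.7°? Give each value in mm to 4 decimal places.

seg 1 [0°–115°] cycloidal, h=12: full span → s += 12 → s = 12.0000
seg 2 [115°–238.1°] cycloidal, h=-7: θ=217.5° here. β=102.5, B=123.1. -7·(0.8327 − sin(2π·0.8327)/(2π)) = -6.7958 → s = 5.2042
seg 2 [115°–238.1°] cycloidal, h=-7: θ=224.7° here. β=109.7, B=123.1. -7·(0.8911 − sin(2π·0.8911)/(2π)) = -6.9420 → s = 5.0580

θ=217.5°: 5.2042
θ=224.7°: 5.0580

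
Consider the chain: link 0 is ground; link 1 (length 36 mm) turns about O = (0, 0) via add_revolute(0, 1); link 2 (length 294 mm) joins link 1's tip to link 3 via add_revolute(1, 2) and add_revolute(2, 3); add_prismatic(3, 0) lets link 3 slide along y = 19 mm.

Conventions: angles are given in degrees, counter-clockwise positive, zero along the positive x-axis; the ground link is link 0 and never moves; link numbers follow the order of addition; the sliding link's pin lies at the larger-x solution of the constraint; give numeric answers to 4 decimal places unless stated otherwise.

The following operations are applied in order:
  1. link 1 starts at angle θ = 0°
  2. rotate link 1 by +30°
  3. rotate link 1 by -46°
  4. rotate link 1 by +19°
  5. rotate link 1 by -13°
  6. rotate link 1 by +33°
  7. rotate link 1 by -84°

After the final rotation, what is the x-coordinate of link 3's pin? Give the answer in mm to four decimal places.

geometry: r = 36 mm, L = 294 mm, e = 19 mm; θ starts at 0°
rotate link 1 by +30°: θ ← 0° +30° = 30°
rotate link 1 by -46°: θ ← 30° -46° = -16°
rotate link 1 by +19°: θ ← -16° +19° = 3°
rotate link 1 by -13°: θ ← 3° -13° = -10°
rotate link 1 by +33°: θ ← -10° +33° = 23°
rotate link 1 by -84°: θ ← 23° -84° = -61°
crank pin P = (r cos θ, r sin θ) = (17.453146, -31.486309)
h = r sin θ − e = -31.486309 − 19 = -50.486309
x = r cos θ + √(L² − h²) = 17.453146 + 289.632755 = 307.085901

307.0859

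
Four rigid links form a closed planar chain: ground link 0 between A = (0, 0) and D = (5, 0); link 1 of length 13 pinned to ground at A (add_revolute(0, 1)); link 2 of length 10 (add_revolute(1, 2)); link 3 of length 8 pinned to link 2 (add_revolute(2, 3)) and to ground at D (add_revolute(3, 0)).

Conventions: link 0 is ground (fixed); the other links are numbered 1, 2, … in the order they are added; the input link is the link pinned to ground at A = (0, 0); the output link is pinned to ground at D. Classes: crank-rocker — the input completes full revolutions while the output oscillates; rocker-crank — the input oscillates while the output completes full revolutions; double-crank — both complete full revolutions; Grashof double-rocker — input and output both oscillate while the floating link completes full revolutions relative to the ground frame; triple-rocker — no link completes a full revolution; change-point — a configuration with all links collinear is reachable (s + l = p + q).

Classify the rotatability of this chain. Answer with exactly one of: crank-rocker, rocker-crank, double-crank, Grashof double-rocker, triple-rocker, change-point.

lengths: ground=5, input=13, coupler=10, output=8
sorted: s=5 (shortest), l=13 (longest), p+q=18
s + l = 18 vs p + q = 18
s + l = p + q → change-point (collinear configuration reachable)

change-point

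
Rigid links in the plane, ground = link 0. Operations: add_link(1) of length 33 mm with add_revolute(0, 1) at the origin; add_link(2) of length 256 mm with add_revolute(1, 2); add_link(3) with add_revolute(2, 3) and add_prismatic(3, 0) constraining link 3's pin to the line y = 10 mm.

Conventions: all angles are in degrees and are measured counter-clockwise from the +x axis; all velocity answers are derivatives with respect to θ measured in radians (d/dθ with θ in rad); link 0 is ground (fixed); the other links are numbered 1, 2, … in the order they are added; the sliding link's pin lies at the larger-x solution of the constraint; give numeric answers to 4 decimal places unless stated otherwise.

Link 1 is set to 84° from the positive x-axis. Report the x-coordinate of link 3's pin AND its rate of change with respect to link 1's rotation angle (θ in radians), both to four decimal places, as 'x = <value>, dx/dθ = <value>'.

geometry: r = 33 mm, L = 256 mm, e = 10 mm
crank pin P = (r cos θ, r sin θ) = (3.449439, 32.819223)
h = r sin θ − e = 32.819223 − 10 = 22.819223
x = r cos θ + √(L² − h²) = 3.449439 + 254.980947 = 258.430386
dx/dθ = −r sin θ − h·r cos θ/√(L² − h²) (θ in radians; h = 22.819223) = -33.127926

x = 258.4304, dx/dθ = -33.1279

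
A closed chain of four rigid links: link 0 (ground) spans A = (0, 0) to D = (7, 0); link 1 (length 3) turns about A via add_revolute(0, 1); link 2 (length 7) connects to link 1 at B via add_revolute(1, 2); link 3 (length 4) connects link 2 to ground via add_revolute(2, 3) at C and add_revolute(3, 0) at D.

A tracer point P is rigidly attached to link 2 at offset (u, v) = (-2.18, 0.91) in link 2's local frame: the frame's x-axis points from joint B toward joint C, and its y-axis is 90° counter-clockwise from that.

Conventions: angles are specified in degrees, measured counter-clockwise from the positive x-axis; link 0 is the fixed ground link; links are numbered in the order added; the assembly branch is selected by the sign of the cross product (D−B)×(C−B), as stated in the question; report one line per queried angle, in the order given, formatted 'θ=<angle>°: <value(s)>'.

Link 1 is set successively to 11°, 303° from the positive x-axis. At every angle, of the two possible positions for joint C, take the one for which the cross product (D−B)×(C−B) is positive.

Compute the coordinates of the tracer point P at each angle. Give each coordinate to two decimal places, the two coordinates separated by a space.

A=(0,0), D=(7.00,0)
θ=11°: B = A + 3.00·(cos11°, sin11°) = (2.9449, 0.5724)
θ=11°: |BD| = 4.0953
θ=11°: circle(B,7.00) ∩ circle(D,4.00): a=6.0766, h=3.4748
θ=11°:   candidates: C₊=(9.4476,3.1638) cross=14.230; C₋=(8.4762,-3.7176) cross=-14.230
θ=11°:   branch + wants cross > 0 → take C=(9.4476,3.1638) (cross=14.230)
θ=11°: ex = (C−B)/|BC| = (0.9290,0.3702); ey = (-0.3702,0.9290)
θ=11°: P = B + -2.18·ex + 0.91·ey = (0.5829,0.6108)
θ=303°: B = A + 3.00·(cos303°, sin303°) = (1.6339, -2.5160)
θ=303°: |BD| = 5.9266
θ=303°: circle(B,7.00) ∩ circle(D,4.00): a=5.7474, h=3.9960
θ=303°:   candidates: C₊=(5.1413,3.5419) cross=23.683; C₋=(8.5341,-3.6941) cross=-23.683
θ=303°:   branch + wants cross > 0 → take C=(5.1413,3.5419) (cross=23.683)
θ=303°: ex = (C−B)/|BC| = (0.5011,0.8654); ey = (-0.8654,0.5011)
θ=303°: P = B + -2.18·ex + 0.91·ey = (-0.2459,-3.9467)

θ=11°: 0.58 0.61
θ=303°: -0.25 -3.95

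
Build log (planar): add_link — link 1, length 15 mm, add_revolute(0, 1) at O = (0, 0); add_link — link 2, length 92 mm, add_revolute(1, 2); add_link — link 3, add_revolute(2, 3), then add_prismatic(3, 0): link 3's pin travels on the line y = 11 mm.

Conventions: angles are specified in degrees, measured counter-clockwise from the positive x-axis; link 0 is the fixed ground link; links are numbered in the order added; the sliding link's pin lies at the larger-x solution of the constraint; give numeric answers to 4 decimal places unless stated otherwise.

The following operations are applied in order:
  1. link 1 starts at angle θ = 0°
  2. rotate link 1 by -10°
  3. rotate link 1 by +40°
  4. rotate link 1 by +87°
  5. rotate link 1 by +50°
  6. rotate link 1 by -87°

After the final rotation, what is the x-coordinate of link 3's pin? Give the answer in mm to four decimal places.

geometry: r = 15 mm, L = 92 mm, e = 11 mm; θ starts at 0°
rotate link 1 by -10°: θ ← 0° -10° = -10°
rotate link 1 by +40°: θ ← -10° +40° = 30°
rotate link 1 by +87°: θ ← 30° +87° = 117°
rotate link 1 by +50°: θ ← 117° +50° = 167°
rotate link 1 by -87°: θ ← 167° -87° = 80°
crank pin P = (r cos θ, r sin θ) = (2.604723, 14.772116)
h = r sin θ − e = 14.772116 − 11 = 3.772116
x = r cos θ + √(L² − h²) = 2.604723 + 91.922637 = 94.527359

94.5274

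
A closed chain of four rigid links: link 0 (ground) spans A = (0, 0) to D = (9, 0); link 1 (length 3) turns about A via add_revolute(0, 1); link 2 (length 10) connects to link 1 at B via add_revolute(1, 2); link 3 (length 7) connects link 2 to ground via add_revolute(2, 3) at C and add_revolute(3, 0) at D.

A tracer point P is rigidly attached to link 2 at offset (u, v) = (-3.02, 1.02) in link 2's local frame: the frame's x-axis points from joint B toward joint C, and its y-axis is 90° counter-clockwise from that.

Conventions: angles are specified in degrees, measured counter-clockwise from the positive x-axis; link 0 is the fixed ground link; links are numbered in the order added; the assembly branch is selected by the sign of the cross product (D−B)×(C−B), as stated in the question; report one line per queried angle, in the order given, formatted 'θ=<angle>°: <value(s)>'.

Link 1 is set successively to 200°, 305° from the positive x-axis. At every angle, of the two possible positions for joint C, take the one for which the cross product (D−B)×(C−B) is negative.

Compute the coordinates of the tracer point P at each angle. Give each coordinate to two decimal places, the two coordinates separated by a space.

A=(0,0), D=(9.00,0)
θ=200°: B = A + 3.00·(cos200°, sin200°) = (-2.8191, -1.0261)
θ=200°: |BD| = 11.8635
θ=200°: circle(B,10.00) ∩ circle(D,7.00): a=8.0812, h=5.8902
θ=200°:   candidates: C₊=(4.7224,5.5410) cross=69.878; C₋=(5.7413,-6.1952) cross=-69.878
θ=200°:   branch - wants cross < 0 → take C=(5.7413,-6.1952) (cross=-69.878)
θ=200°: ex = (C−B)/|BC| = (0.8560,-0.5169); ey = (0.5169,0.8560)
θ=200°: P = B + -3.02·ex + 1.02·ey = (-4.8771,1.4082)
θ=305°: B = A + 3.00·(cos305°, sin305°) = (1.7207, -2.4575)
θ=305°: |BD| = 7.6829
θ=305°: circle(B,10.00) ∩ circle(D,7.00): a=7.1605, h=6.9805
θ=305°:   candidates: C₊=(6.2723,6.4467) cross=53.630; C₋=(10.7378,-6.7808) cross=-53.630
θ=305°:   branch - wants cross < 0 → take C=(10.7378,-6.7808) (cross=-53.630)
θ=305°: ex = (C−B)/|BC| = (0.9017,-0.4323); ey = (0.4323,0.9017)
θ=305°: P = B + -3.02·ex + 1.02·ey = (-0.5615,-0.2320)

θ=200°: -4.88 1.41
θ=305°: -0.56 -0.23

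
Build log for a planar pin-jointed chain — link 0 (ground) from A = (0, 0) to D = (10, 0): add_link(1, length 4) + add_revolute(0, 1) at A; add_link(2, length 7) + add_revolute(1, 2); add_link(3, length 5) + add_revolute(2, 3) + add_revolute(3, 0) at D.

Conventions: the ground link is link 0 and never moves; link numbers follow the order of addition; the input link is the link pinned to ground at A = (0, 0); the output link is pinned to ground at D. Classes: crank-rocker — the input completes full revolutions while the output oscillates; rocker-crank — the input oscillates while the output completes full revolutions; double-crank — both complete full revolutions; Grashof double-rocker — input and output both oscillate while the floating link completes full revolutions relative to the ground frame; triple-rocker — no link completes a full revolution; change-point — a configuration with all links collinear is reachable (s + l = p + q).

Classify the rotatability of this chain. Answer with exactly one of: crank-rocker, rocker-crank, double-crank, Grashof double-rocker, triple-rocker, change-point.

lengths: ground=10, input=4, coupler=7, output=5
sorted: s=4 (shortest), l=10 (longest), p+q=12
s + l = 14 vs p + q = 12
s + l > p + q → non-Grashof → no link fully rotates → triple-rocker

triple-rocker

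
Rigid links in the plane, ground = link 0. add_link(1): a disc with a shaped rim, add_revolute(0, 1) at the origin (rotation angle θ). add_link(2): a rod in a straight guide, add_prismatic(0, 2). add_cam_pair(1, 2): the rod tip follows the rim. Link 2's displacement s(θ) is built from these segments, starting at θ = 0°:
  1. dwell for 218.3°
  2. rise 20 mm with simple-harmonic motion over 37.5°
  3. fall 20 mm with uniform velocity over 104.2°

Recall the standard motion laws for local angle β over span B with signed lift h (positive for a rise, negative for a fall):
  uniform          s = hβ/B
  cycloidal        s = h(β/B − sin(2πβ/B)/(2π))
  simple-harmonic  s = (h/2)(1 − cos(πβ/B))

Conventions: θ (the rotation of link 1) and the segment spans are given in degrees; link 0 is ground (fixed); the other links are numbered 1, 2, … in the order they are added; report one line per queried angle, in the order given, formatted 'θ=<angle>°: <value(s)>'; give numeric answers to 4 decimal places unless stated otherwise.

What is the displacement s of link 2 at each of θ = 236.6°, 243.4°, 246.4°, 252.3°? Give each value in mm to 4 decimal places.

segment 1 (0° to 218.3°, dwell): s unchanged at 0.0000
θ = 236.6° falls in segment 2 (218.3° to 255.8°, simple-harmonic, h = 20): β = 236.6 − 218.3 = 18.3°, B = 37.5°; Δs = 20/2·(1 − cos(π·0.4880)) = 9.6231; s = 0.0000 + 9.6231 = 9.6231
θ = 243.4° falls in segment 2 (218.3° to 255.8°, simple-harmonic, h = 20): β = 243.4 − 218.3 = 25.1°, B = 37.5°; Δs = 20/2·(1 − cos(π·0.6693)) = 15.0724; s = 0.0000 + 15.0724 = 15.0724
θ = 246.4° falls in segment 2 (218.3° to 255.8°, simple-harmonic, h = 20): β = 246.4 − 218.3 = 28.1°, B = 37.5°; Δs = 20/2·(1 − cos(π·0.7493)) = 17.0562; s = 0.0000 + 17.0562 = 17.0562
θ = 252.3° falls in segment 2 (218.3° to 255.8°, simple-harmonic, h = 20): β = 252.3 − 218.3 = 34°, B = 37.5°; Δs = 20/2·(1 − cos(π·0.9067)) = 19.5732; s = 0.0000 + 19.5732 = 19.5732

θ=236.6°: 9.6231
θ=243.4°: 15.0724
θ=246.4°: 17.0562
θ=252.3°: 19.5732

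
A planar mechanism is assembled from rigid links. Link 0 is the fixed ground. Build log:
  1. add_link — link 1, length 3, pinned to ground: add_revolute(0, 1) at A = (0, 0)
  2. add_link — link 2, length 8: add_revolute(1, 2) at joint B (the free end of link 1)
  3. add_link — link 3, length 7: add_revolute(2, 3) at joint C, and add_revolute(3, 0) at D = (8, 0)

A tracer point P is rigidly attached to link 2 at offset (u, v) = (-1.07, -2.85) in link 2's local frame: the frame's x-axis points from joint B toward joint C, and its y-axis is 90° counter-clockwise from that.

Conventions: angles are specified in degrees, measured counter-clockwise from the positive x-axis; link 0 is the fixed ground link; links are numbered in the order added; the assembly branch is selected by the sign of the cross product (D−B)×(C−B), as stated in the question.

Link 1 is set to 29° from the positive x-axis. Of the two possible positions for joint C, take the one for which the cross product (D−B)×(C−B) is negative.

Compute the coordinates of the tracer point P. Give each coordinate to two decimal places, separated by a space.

A=(0,0), D=(8.00,0)
B = A + 3.00·(cos29°, sin29°) = (2.6239, 1.4544)
|BD| = 5.5694
circle(B,8.00) ∩ circle(D,7.00): a=4.1313, h=6.8507
  candidates: C₊=(8.4009,6.9885) cross=38.154; C₋=(4.8228,-6.2374) cross=-38.154
  branch - wants cross < 0 → take C=(4.8228,-6.2374) (cross=-38.154)
ex = (C−B)/|BC| = (0.2749,-0.9615); ey = (0.9615,0.2749)
P = B + -1.07·ex + -2.85·ey = (-0.4105,1.6998)

-0.41 1.70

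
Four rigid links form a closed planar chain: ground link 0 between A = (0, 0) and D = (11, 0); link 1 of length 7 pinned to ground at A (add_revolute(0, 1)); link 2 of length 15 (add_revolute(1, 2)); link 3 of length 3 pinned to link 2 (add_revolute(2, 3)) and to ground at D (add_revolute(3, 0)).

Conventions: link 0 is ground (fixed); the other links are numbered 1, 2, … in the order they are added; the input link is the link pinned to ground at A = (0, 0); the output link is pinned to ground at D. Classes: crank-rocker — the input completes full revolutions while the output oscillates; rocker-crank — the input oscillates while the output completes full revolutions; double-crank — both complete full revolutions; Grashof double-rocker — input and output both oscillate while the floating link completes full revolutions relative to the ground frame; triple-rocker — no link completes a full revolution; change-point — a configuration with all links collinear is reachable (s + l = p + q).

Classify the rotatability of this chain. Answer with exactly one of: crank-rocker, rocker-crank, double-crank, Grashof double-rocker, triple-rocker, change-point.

lengths: ground=11, input=7, coupler=15, output=3
sorted: s=3 (shortest), l=15 (longest), p+q=18
s + l = 18 vs p + q = 18
s + l = p + q → change-point (collinear configuration reachable)

change-point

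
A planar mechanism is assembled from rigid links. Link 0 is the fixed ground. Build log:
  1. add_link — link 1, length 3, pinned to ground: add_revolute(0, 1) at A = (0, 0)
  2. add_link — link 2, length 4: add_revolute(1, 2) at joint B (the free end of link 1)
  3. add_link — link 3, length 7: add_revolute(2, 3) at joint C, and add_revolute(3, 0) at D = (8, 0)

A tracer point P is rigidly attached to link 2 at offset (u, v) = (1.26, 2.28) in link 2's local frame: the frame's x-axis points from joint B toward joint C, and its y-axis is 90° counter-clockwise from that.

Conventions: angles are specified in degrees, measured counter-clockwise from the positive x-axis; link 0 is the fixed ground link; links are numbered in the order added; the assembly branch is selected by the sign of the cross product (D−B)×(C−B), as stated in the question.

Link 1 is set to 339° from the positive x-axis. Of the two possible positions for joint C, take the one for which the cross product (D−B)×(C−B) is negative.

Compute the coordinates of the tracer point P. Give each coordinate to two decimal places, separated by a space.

A=(0,0), D=(8.00,0)
B = A + 3.00·(cos339°, sin339°) = (2.8007, -1.0751)
|BD| = 5.3093
circle(B,4.00) ∩ circle(D,7.00): a=-0.4532, h=3.9742
  candidates: C₊=(1.5522,2.7250) cross=21.100; C₋=(3.1617,-5.0588) cross=-21.100
  branch - wants cross < 0 → take C=(3.1617,-5.0588) (cross=-21.100)
ex = (C−B)/|BC| = (0.0903,-0.9959); ey = (0.9959,0.0903)
P = B + 1.26·ex + 2.28·ey = (5.1852,-2.1242)

5.19 -2.12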